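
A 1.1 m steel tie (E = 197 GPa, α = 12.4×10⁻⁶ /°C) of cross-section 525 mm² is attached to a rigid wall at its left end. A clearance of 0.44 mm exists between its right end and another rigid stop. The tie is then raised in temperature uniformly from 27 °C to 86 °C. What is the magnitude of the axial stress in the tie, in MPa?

Free thermal elongation = αΔT L = 12.4×10⁻⁶ × 59 × 1100 = 0.8048 mm.
The gap closes (δ_free > 0.44 mm) and the wall then resists a further 0.8048 − 0.44 = 0.3648 mm of expansion.
So σ = E(δ_free − g)/L = 197×10³ × 0.3648/1100 = 65.33 MPa.

σ ≈ 65.3 MPa (compressive)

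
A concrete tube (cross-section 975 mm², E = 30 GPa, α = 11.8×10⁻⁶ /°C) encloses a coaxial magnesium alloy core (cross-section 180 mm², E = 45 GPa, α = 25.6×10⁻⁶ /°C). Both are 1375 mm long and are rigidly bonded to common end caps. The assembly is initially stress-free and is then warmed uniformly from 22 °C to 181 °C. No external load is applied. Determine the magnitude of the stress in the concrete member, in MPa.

σ ≈ 14.3 MPa (tensile)

Equilibrium of a rigid end plate with no external load gives equal and opposite internal forces ±P in the two members. Since α_{magnesium alloy} > α_{concrete}, heating drives the magnesium alloy into compression and the concrete into tension.
Compatibility of the two members (thermal + elastic change equal): (α₁ − α₂)ΔT = P·[1/(A₁E₁) + 1/(A₂E₂)].
|α₁ − α₂|·ΔT = 13.8×10⁻⁶ × 159 = 0.002194.
1/(A₁E₁) + 1/(A₂E₂) = 1/(975×30×10³) + 1/(180×45×10³) = 1.576×10⁻⁷ N⁻¹.
P = 0.002194 / 1.576×10⁻⁷ = 13920 N = 13.92 kN.
σ_{concrete} = P/A₁ = 13920/975 = 14.28 MPa, tensile.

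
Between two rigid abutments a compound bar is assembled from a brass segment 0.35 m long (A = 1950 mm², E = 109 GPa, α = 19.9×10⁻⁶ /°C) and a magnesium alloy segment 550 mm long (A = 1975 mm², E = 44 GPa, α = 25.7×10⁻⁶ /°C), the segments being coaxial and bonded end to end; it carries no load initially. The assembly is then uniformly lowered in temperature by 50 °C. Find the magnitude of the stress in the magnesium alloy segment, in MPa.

σ ≈ 67 MPa (tensile)

Free thermal contraction of the whole bar: Σ αᵢΔT Lᵢ = 19.9×10⁻⁶×50×350 + 25.7×10⁻⁶×50×550 = 1.055 mm.
The rigid supports impose zero overall length change; the single axial force P common to all segments must satisfy P Σ Lᵢ/(AᵢEᵢ) = δ_free.
The series flexibility is Σ Lᵢ/(AᵢEᵢ) = 350/(1950×109×10³) + 550/(1975×44×10³) = 7.976×10⁻⁶ mm/N.
So P = 1.055 / 7.976×10⁻⁶ = 132.3 kN, tensile.
σ_{magnesium alloy} = P / A = 132300 / 1975 = 66.97 MPa.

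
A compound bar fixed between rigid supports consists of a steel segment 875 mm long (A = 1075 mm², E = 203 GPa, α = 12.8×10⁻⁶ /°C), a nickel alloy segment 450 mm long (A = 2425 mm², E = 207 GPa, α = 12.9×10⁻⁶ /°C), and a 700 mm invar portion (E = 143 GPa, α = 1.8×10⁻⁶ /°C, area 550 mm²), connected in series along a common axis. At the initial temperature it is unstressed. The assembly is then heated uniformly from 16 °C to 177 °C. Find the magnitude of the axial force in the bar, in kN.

P ≈ 213 kN (compressive)

With the walls removed the bar would change length by δ_free = Σ αᵢΔT Lᵢ = 12.8×10⁻⁶×161×875 + 12.9×10⁻⁶×161×450 + 1.8×10⁻⁶×161×700 = 2.941 mm.
The walls prevent any net length change, so an axial force P (same in every segment) develops. Compatibility: P · Σ Lᵢ/(AᵢEᵢ) = δ_free.
The series flexibility is Σ Lᵢ/(AᵢEᵢ) = 875/(1075×203×10³) + 450/(2425×207×10³) + 700/(550×143×10³) = 1.381×10⁻⁵ mm/N.
P = 2.941 / 1.381×10⁻⁵ = 213000 N = 213 kN, compressive.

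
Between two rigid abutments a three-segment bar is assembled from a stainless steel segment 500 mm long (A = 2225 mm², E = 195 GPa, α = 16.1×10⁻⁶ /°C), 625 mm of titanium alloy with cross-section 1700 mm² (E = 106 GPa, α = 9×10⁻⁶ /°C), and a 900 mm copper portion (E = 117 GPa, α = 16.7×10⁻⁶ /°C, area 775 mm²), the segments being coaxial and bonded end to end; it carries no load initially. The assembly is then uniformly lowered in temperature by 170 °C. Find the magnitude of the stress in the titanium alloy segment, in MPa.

With the walls removed the bar would change length by δ_free = Σ αᵢΔT Lᵢ = 16.1×10⁻⁶×170×500 + 9×10⁻⁶×170×625 + 16.7×10⁻⁶×170×900 = 4.88 mm.
Since the ends are fixed, an axial force P builds up, equal in every segment, with P · Σ Lᵢ/(AᵢEᵢ) = δ_free.
Σ Lᵢ/(AᵢEᵢ) = 500/(2225×195×10³) + 625/(1700×106×10³) + 900/(775×117×10³) = 1.455×10⁻⁵ mm/N.
So P = 4.88 / 1.455×10⁻⁵ = 335.5 kN, tensile.
σ_{titanium alloy} = P / A = 335500 / 1700 = 197.3 MPa.

σ ≈ 197 MPa (tensile)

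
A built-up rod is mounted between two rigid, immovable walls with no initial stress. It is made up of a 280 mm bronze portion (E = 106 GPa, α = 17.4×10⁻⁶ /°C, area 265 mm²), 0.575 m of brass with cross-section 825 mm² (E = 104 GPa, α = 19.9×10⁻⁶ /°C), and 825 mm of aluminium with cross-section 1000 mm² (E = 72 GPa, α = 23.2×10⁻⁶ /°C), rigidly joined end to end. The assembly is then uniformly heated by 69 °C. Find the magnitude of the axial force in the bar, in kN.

Free thermal expansion of the whole bar: Σ αᵢΔT Lᵢ = 17.4×10⁻⁶×69×280 + 19.9×10⁻⁶×69×575 + 23.2×10⁻⁶×69×825 = 2.446 mm.
Since the ends are fixed, an axial force P builds up, equal in every segment, with P · Σ Lᵢ/(AᵢEᵢ) = δ_free.
The series flexibility is Σ Lᵢ/(AᵢEᵢ) = 280/(265×106×10³) + 575/(825×104×10³) + 825/(1000×72×10³) = 2.813×10⁻⁵ mm/N.
P = 2.446 / 2.813×10⁻⁵ = 86970 N = 86.97 kN, compressive.

P ≈ 87 kN (compressive)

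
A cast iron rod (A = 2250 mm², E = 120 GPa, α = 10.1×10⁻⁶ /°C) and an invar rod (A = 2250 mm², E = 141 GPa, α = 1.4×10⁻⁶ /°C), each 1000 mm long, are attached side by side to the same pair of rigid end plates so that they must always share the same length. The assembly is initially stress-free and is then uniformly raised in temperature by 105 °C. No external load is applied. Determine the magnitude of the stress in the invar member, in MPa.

Both members must finish at the same length. With the larger α, the cast iron tends to over-expand; the plates restrain it, putting the cast iron in compression and the invar in tension. With no external load the two internal forces are equal and opposite, magnitude P.
Setting the final lengths equal and cancelling L: (α₁ − α₂)ΔT = P/(A₁E₁) + P/(A₂E₂).
|α₁ − α₂|·ΔT = 8.7×10⁻⁶ × 105 = 0.0009135.
1/(A₁E₁) + 1/(A₂E₂) = 1/(2250×120×10³) + 1/(2250×141×10³) = 6.856×10⁻⁹ N⁻¹.
P = 0.0009135 / 6.856×10⁻⁹ = 133200 N = 133.2 kN.
σ_{invar} = P/A₂ = 133200/2250 = 59.22 MPa, tensile.

σ ≈ 59.2 MPa (tensile)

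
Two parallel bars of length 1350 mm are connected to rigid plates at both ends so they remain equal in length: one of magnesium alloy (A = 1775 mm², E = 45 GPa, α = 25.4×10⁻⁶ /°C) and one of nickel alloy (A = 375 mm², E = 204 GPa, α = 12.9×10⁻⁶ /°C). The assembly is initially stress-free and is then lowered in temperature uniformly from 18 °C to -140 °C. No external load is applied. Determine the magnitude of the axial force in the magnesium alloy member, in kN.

P ≈ 77.2 kN (tensile in the magnesium alloy)

The magnesium alloy has the larger α, so on cooling it would change length more than the nickel alloy if both were free. The rigid plates force a common final length, so the magnesium alloy is put into tension and the nickel alloy into compression, with equal and opposite forces P (no external load).
Equating the net (thermal + elastic) strains gives |α₁ − α₂|·ΔT = P·[1/(A₁E₁) + 1/(A₂E₂)].
|α₁ − α₂|·ΔT = 12.5×10⁻⁶ × 158 = 0.001975.
1/(A₁E₁) + 1/(A₂E₂) = 1/(1775×45×10³) + 1/(375×204×10³) = 2.559×10⁻⁸ N⁻¹.
P = 0.001975 / 2.559×10⁻⁸ = 77170 N = 77.17 kN.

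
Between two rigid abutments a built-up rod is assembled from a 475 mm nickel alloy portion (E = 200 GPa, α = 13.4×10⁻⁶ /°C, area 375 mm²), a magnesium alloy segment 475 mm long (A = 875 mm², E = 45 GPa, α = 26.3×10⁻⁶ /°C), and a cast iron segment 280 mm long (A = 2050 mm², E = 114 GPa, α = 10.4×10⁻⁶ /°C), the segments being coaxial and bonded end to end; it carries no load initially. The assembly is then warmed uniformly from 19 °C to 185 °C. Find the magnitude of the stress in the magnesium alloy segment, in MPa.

Free thermal expansion of the whole bar: Σ αᵢΔT Lᵢ = 13.4×10⁻⁶×166×475 + 26.3×10⁻⁶×166×475 + 10.4×10⁻⁶×166×280 = 3.614 mm.
Since the ends are fixed, an axial force P builds up, equal in every segment, with P · Σ Lᵢ/(AᵢEᵢ) = δ_free.
The series flexibility is Σ Lᵢ/(AᵢEᵢ) = 475/(375×200×10³) + 475/(875×45×10³) + 280/(2050×114×10³) = 1.959×10⁻⁵ mm/N.
P = 3.614 / 1.959×10⁻⁵ = 184400 N = 184.4 kN, compressive.
σ_{magnesium alloy} = P / A = 184400 / 875 = 210.8 MPa.

σ ≈ 211 MPa (compressive)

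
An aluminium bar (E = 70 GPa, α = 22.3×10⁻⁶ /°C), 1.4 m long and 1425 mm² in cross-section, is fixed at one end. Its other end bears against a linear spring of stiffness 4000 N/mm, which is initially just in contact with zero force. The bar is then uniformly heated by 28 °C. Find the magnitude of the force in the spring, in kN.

P ≈ 3.31 kN

If the spring were absent the bar would lengthen by αΔT L = 22.3×10⁻⁶ × 28 × 1400 = 0.8742 mm.
Let P be the compressive force at the spring. The bar shortens elastically by PL/(AE) and the spring compresses by P/k; together these equal δ_free.
So P = δ_free / [L/(AE) + 1/k] = 0.8742 / [ 1400/(1425×70×10³) + 1/(4000) ].
P = 0.8742 / 0.000264 = 3311 N.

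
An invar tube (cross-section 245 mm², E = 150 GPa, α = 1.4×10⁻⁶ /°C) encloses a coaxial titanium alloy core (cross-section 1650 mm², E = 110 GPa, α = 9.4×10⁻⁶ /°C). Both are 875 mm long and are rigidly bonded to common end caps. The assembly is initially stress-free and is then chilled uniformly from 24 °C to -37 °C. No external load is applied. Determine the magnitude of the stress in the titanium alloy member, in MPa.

Equilibrium of a rigid end plate with no external load gives equal and opposite internal forces ±P in the two members. Since α_{titanium alloy} > α_{invar}, cooling drives the titanium alloy into tension and the invar into compression.
Setting the final lengths equal and cancelling L: (α₁ − α₂)ΔT = P/(A₁E₁) + P/(A₂E₂).
|α₁ − α₂|·ΔT = 8×10⁻⁶ × 61 = 0.000488.
1/(A₁E₁) + 1/(A₂E₂) = 1/(245×150×10³) + 1/(1650×110×10³) = 3.272×10⁻⁸ N⁻¹.
P = 0.000488 / 3.272×10⁻⁸ = 14910 N = 14.91 kN.
σ_{titanium alloy} = P/A₂ = 14910/1650 = 9.039 MPa, tensile.

σ ≈ 9.04 MPa (tensile)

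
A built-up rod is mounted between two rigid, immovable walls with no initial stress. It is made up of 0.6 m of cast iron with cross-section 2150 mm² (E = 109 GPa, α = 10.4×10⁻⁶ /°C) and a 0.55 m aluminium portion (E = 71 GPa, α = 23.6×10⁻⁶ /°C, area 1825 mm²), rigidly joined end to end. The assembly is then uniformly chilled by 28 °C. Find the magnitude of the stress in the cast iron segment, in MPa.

Free thermal contraction of the whole bar: Σ αᵢΔT Lᵢ = 10.4×10⁻⁶×28×600 + 23.6×10⁻⁶×28×550 = 0.5382 mm.
The walls prevent any net length change, so an axial force P (same in every segment) develops. Compatibility: P · Σ Lᵢ/(AᵢEᵢ) = δ_free.
Σ Lᵢ/(AᵢEᵢ) = 600/(2150×109×10³) + 550/(1825×71×10³) = 6.805×10⁻⁶ mm/N.
P = 0.5382 / 6.805×10⁻⁶ = 79080 N = 79.08 kN, tensile.
σ_{cast iron} = P / A = 79080 / 2150 = 36.78 MPa.

σ ≈ 36.8 MPa (tensile)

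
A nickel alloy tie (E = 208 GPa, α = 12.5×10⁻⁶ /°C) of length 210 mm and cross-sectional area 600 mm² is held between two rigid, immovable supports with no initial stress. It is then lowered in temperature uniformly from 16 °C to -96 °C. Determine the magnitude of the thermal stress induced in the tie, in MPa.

σ ≈ 291 MPa (tensile)

The supports are rigid, so the total axial strain is zero. The restrained thermal strain is ε = αΔT = 12.5×10⁻⁶ × 112 = 1400×10⁻⁶.
σ = EαΔT = 208×10³ × 12.5×10⁻⁶ × 112 = 291.2 MPa (tensile; the tie is trying to contract).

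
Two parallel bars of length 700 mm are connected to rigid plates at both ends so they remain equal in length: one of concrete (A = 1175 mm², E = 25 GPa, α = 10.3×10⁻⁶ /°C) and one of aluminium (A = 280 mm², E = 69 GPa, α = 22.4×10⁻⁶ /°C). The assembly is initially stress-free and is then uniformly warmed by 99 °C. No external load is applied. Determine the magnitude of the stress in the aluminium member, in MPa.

The aluminium has the larger α, so on heating it would change length more than the concrete if both were free. The rigid plates force a common final length, so the aluminium is put into compression and the concrete into tension, with equal and opposite forces P (no external load).
Setting the final lengths equal and cancelling L: (α₁ − α₂)ΔT = P/(A₁E₁) + P/(A₂E₂).
|α₁ − α₂|·ΔT = 12.1×10⁻⁶ × 99 = 0.001198.
1/(A₁E₁) + 1/(A₂E₂) = 1/(1175×25×10³) + 1/(280×69×10³) = 8.58×10⁻⁸ N⁻¹.
P = 0.001198 / 8.58×10⁻⁸ = 13960 N = 13.96 kN.
σ_{aluminium} = P/A₂ = 13960/280 = 49.86 MPa, compressive.

σ ≈ 49.9 MPa (compressive)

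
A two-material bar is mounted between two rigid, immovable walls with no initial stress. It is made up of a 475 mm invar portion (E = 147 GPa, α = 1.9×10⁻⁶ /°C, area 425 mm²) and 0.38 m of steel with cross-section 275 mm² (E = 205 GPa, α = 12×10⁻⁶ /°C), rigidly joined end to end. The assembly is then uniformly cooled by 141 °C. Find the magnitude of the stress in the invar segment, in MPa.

If the supports were absent, the total length change would be Σ αᵢΔT Lᵢ = 1.9×10⁻⁶×141×475 + 12×10⁻⁶×141×380 = 0.7702 mm.
Since the ends are fixed, an axial force P builds up, equal in every segment, with P · Σ Lᵢ/(AᵢEᵢ) = δ_free.
Σ Lᵢ/(AᵢEᵢ) = 475/(425×147×10³) + 380/(275×205×10³) = 1.434×10⁻⁵ mm/N.
P = 0.7702 / 1.434×10⁻⁵ = 53700 N = 53.7 kN, tensile.
σ_{invar} = P / A = 53700 / 425 = 126.3 MPa.

σ ≈ 126 MPa (tensile)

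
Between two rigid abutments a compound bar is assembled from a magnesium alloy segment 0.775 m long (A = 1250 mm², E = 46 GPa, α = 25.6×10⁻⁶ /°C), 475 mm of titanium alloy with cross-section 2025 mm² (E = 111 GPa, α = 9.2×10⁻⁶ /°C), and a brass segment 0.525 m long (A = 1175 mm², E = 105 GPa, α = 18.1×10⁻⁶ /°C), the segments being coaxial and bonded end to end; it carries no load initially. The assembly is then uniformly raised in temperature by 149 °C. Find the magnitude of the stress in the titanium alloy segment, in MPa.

If the supports were absent, the total length change would be Σ αᵢΔT Lᵢ = 25.6×10⁻⁶×149×775 + 9.2×10⁻⁶×149×475 + 18.1×10⁻⁶×149×525 = 5.023 mm.
Since the ends are fixed, an axial force P builds up, equal in every segment, with P · Σ Lᵢ/(AᵢEᵢ) = δ_free.
The series flexibility is Σ Lᵢ/(AᵢEᵢ) = 775/(1250×46×10³) + 475/(2025×111×10³) + 525/(1175×105×10³) = 1.985×10⁻⁵ mm/N.
Hence P = δ_free / Σ(L/AE) = 5.023/1.985×10⁻⁵ = 253.1 kN (compressive).
σ_{titanium alloy} = P / A = 253100 / 2025 = 125 MPa.

σ ≈ 125 MPa (compressive)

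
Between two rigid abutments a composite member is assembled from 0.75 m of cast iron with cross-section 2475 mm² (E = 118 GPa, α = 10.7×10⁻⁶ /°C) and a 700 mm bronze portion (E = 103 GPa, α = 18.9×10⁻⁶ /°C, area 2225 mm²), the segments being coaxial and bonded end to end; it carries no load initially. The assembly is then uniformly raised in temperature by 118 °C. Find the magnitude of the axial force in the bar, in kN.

P ≈ 446 kN (compressive)

With the walls removed the bar would change length by δ_free = Σ αᵢΔT Lᵢ = 10.7×10⁻⁶×118×750 + 18.9×10⁻⁶×118×700 = 2.508 mm.
The rigid supports impose zero overall length change; the single axial force P common to all segments must satisfy P Σ Lᵢ/(AᵢEᵢ) = δ_free.
The series flexibility is Σ Lᵢ/(AᵢEᵢ) = 750/(2475×118×10³) + 700/(2225×103×10³) = 5.622×10⁻⁶ mm/N.
P = 2.508 / 5.622×10⁻⁶ = 446100 N = 446.1 kN, compressive.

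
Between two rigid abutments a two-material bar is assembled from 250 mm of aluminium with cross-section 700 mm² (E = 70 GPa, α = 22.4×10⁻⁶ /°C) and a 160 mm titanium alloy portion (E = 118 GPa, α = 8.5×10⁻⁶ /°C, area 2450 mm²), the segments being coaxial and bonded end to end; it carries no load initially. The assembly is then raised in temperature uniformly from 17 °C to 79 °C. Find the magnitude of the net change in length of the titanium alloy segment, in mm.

|ΔL| ≈ 0.0421 mm

Free thermal expansion of the whole bar: Σ αᵢΔT Lᵢ = 22.4×10⁻⁶×62×250 + 8.5×10⁻⁶×62×160 = 0.4315 mm.
The walls prevent any net length change, so an axial force P (same in every segment) develops. Compatibility: P · Σ Lᵢ/(AᵢEᵢ) = δ_free.
The series flexibility is Σ Lᵢ/(AᵢEᵢ) = 250/(700×70×10³) + 160/(2450×118×10³) = 5.655×10⁻⁶ mm/N.
Hence P = δ_free / Σ(L/AE) = 0.4315/5.655×10⁻⁶ = 76.3 kN (compressive).
For the titanium alloy segment, free thermal change = 8.5×10⁻⁶×62×160 = 0.08432 mm and elastic change from P = 76300×160/(2450×118×10³) = 0.04223 mm; these oppose, so the net change is 0.0421 mm (segment lengthens).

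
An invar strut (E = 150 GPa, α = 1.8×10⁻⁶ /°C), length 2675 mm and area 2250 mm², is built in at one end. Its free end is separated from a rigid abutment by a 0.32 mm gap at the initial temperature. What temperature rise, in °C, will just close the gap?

Contact occurs when the free expansion equals the gap: αΔT L = 0.32 mm.
ΔT = 0.32 / (1.8×10⁻⁶ × 2675) = 66.46 °C.

ΔT ≈ 66.5 °C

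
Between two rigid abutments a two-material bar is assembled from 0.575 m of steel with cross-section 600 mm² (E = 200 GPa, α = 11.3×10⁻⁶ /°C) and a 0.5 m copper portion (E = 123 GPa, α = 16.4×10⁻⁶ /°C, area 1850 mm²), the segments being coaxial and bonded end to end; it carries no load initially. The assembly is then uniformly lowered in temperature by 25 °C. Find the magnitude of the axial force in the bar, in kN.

P ≈ 52.6 kN (tensile)

If the supports were absent, the total length change would be Σ αᵢΔT Lᵢ = 11.3×10⁻⁶×25×575 + 16.4×10⁻⁶×25×500 = 0.3674 mm.
The walls prevent any net length change, so an axial force P (same in every segment) develops. Compatibility: P · Σ Lᵢ/(AᵢEᵢ) = δ_free.
The series flexibility is Σ Lᵢ/(AᵢEᵢ) = 575/(600×200×10³) + 500/(1850×123×10³) = 6.989×10⁻⁶ mm/N.
Hence P = δ_free / Σ(L/AE) = 0.3674/6.989×10⁻⁶ = 52.57 kN (tensile).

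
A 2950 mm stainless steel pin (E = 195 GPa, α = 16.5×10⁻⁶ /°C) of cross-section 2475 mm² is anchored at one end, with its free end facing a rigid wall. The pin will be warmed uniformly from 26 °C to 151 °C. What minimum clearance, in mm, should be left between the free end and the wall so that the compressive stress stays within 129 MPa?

g ≈ 4.13 mm

With no wall the pin would lengthen by αΔT L = 16.5×10⁻⁶ × 125 × 2950 = 6.084 mm.
A stress of 129 MPa corresponds to the wall pushing the pin back by σL/E = 129×2950/(195×10³) = 1.952 mm.
So the gap has to take up the difference, g_min = δ_free − σL/E = 6.084 − 1.952 = 4.133 mm.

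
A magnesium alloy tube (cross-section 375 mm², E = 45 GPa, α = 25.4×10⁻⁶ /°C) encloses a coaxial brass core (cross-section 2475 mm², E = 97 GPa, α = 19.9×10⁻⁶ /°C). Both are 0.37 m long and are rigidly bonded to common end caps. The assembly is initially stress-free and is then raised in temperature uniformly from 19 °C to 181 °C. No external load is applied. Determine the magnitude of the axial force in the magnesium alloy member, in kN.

Equilibrium of a rigid end plate with no external load gives equal and opposite internal forces ±P in the two members. Since α_{magnesium alloy} > α_{brass}, heating drives the magnesium alloy into compression and the brass into tension.
Compatibility of the two members (thermal + elastic change equal): (α₁ − α₂)ΔT = P·[1/(A₁E₁) + 1/(A₂E₂)].
|α₁ − α₂|·ΔT = 5.5×10⁻⁶ × 162 = 0.000891.
1/(A₁E₁) + 1/(A₂E₂) = 1/(375×45×10³) + 1/(2475×97×10³) = 6.342×10⁻⁸ N⁻¹.
So P = 0.000891 / 6.342×10⁻⁸ = 14.05 kN.

P ≈ 14 kN (compressive in the magnesium alloy)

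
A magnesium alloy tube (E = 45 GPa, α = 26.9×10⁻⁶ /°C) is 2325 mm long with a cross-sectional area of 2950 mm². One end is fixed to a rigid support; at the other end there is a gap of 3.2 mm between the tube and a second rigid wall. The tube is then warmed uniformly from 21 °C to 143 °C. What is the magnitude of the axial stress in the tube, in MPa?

Free thermal elongation = αΔT L = 26.9×10⁻⁶ × 122 × 2325 = 7.63 mm.
The gap closes (δ_free > 3.2 mm) and the wall then resists a further 7.63 − 3.2 = 4.43 mm of expansion.
Compatibility: PL/(AE) = 4.43 mm, so σ = P/A = E × (4.43/2325) = 85.75 MPa.

σ ≈ 85.7 MPa (compressive)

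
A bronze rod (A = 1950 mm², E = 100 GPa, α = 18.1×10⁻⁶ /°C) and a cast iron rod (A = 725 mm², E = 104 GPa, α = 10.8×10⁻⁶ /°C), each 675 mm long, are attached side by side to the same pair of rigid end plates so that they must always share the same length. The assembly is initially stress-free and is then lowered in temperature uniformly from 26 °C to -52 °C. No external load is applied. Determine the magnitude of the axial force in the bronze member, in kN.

P ≈ 31 kN (tensile in the bronze)

Equilibrium of a rigid end plate with no external load gives equal and opposite internal forces ±P in the two members. Since α_{bronze} > α_{cast iron}, cooling drives the bronze into tension and the cast iron into compression.
Setting the final lengths equal and cancelling L: (α₁ − α₂)ΔT = P/(A₁E₁) + P/(A₂E₂).
|α₁ − α₂|·ΔT = 7.3×10⁻⁶ × 78 = 0.0005694.
1/(A₁E₁) + 1/(A₂E₂) = 1/(1950×100×10³) + 1/(725×104×10³) = 1.839×10⁻⁸ N⁻¹.
So P = 0.0005694 / 1.839×10⁻⁸ = 30.96 kN.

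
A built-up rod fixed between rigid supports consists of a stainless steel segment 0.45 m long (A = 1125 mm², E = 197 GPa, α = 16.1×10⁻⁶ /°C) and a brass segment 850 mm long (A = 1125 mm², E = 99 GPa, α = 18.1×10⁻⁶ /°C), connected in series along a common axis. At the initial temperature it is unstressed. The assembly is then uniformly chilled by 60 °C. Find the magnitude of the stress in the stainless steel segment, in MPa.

σ ≈ 125 MPa (tensile)

Free thermal contraction of the whole bar: Σ αᵢΔT Lᵢ = 16.1×10⁻⁶×60×450 + 18.1×10⁻⁶×60×850 = 1.358 mm.
Since the ends are fixed, an axial force P builds up, equal in every segment, with P · Σ Lᵢ/(AᵢEᵢ) = δ_free.
Σ Lᵢ/(AᵢEᵢ) = 450/(1125×197×10³) + 850/(1125×99×10³) = 9.662×10⁻⁶ mm/N.
So P = 1.358 / 9.662×10⁻⁶ = 140.5 kN, tensile.
σ_{stainless steel} = P / A = 140500 / 1125 = 124.9 MPa.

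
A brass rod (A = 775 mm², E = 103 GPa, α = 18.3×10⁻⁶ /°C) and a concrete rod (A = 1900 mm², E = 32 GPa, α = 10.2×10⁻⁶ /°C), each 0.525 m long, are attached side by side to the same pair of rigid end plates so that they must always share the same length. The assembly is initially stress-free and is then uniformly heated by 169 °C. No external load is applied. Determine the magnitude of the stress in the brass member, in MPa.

σ ≈ 61 MPa (compressive)

Equilibrium of a rigid end plate with no external load gives equal and opposite internal forces ±P in the two members. Since α_{brass} > α_{concrete}, heating drives the brass into compression and the concrete into tension.
Setting the final lengths equal and cancelling L: (α₁ − α₂)ΔT = P/(A₁E₁) + P/(A₂E₂).
|α₁ − α₂|·ΔT = 8.1×10⁻⁶ × 169 = 0.001369.
1/(A₁E₁) + 1/(A₂E₂) = 1/(775×103×10³) + 1/(1900×32×10³) = 2.897×10⁻⁸ N⁻¹.
P = 0.001369 / 2.897×10⁻⁸ = 47240 N = 47.24 kN.
σ_{brass} = P/A₁ = 47240/775 = 60.96 MPa, compressive.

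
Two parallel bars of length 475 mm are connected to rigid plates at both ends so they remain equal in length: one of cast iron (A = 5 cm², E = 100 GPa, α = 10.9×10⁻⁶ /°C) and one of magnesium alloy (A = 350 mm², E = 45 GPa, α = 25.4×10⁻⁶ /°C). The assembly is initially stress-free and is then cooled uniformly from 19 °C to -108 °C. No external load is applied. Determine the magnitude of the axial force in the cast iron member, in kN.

P ≈ 22.1 kN (compressive in the cast iron)

Both members must finish at the same length. With the larger α, the magnesium alloy tends to over-contract; the plates restrain it, putting the magnesium alloy in tension and the cast iron in compression. With no external load the two internal forces are equal and opposite, magnitude P.
Compatibility of the two members (thermal + elastic change equal): (α₁ − α₂)ΔT = P·[1/(A₁E₁) + 1/(A₂E₂)].
|α₁ − α₂|·ΔT = 14.5×10⁻⁶ × 127 = 0.001841.
1/(A₁E₁) + 1/(A₂E₂) = 1/(500×100×10³) + 1/(350×45×10³) = 8.349×10⁻⁸ N⁻¹.
So P = 0.001841 / 8.349×10⁻⁸ = 22.06 kN.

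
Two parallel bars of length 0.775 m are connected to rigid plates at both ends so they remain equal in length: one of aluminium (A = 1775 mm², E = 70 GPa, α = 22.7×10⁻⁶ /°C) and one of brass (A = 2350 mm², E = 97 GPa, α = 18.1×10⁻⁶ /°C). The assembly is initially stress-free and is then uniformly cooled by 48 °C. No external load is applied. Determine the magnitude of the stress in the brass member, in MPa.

σ ≈ 7.56 MPa (compressive)

Both members must finish at the same length. With the larger α, the aluminium tends to over-contract; the plates restrain it, putting the aluminium in tension and the brass in compression. With no external load the two internal forces are equal and opposite, magnitude P.
Equating the net (thermal + elastic) strains gives |α₁ − α₂|·ΔT = P·[1/(A₁E₁) + 1/(A₂E₂)].
|α₁ − α₂|·ΔT = 4.6×10⁻⁶ × 48 = 0.0002208.
1/(A₁E₁) + 1/(A₂E₂) = 1/(1775×70×10³) + 1/(2350×97×10³) = 1.244×10⁻⁸ N⁻¹.
P = 0.0002208 / 1.244×10⁻⁸ = 17760 N = 17.76 kN.
σ_{brass} = P/A₂ = 17760/2350 = 7.556 MPa, compressive.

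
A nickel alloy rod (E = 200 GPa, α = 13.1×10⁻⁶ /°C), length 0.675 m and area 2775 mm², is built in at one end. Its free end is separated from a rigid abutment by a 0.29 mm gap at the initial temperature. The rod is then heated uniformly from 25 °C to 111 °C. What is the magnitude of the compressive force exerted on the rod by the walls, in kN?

P ≈ 387 kN

Unrestrained expansion: δ_free = αΔT L = 13.1×10⁻⁶ × 86 × 675 = 0.7605 mm.
The gap closes (δ_free > 0.29 mm) and the wall then resists a further 0.7605 − 0.29 = 0.4705 mm of expansion.
That suppressed elongation corresponds to σ = E·Δ/L = 200×10³ × 0.4705/675 = 139.4 MPa.
Force on the wall = σA = 139.4 × 2775 mm² = 386.8 kN.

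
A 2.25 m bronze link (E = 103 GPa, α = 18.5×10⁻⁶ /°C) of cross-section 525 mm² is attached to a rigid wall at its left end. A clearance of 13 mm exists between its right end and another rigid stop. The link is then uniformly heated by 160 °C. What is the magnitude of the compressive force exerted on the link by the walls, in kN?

Free thermal elongation = αΔT L = 18.5×10⁻⁶ × 160 × 2250 = 6.66 mm.
Since δ_free = 6.66 mm is less than the 13 mm gap, the link never touches the wall. No axial force develops.

P ≈ 0 kN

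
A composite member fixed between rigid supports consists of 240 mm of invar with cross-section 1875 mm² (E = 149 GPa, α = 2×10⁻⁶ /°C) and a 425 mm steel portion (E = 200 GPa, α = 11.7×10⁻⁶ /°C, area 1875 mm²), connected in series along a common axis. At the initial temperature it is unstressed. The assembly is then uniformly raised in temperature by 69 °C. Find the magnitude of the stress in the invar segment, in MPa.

If the supports were absent, the total length change would be Σ αᵢΔT Lᵢ = 2×10⁻⁶×69×240 + 11.7×10⁻⁶×69×425 = 0.3762 mm.
Since the ends are fixed, an axial force P builds up, equal in every segment, with P · Σ Lᵢ/(AᵢEᵢ) = δ_free.
Σ Lᵢ/(AᵢEᵢ) = 240/(1875×149×10³) + 425/(1875×200×10³) = 1.992×10⁻⁶ mm/N.
So P = 0.3762 / 1.992×10⁻⁶ = 188.8 kN, compressive.
σ_{invar} = P / A = 188800 / 1875 = 100.7 MPa.

σ ≈ 101 MPa (compressive)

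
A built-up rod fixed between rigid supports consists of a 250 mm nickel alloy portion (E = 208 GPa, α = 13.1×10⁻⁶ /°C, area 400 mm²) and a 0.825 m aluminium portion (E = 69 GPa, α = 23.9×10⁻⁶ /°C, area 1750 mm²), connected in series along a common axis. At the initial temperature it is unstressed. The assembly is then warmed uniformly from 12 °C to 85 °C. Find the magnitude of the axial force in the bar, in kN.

P ≈ 171 kN (compressive)

If the supports were absent, the total length change would be Σ αᵢΔT Lᵢ = 13.1×10⁻⁶×73×250 + 23.9×10⁻⁶×73×825 = 1.678 mm.
Since the ends are fixed, an axial force P builds up, equal in every segment, with P · Σ Lᵢ/(AᵢEᵢ) = δ_free.
The series flexibility is Σ Lᵢ/(AᵢEᵢ) = 250/(400×208×10³) + 825/(1750×69×10³) = 9.837×10⁻⁶ mm/N.
P = 1.678 / 9.837×10⁻⁶ = 170600 N = 170.6 kN, compressive.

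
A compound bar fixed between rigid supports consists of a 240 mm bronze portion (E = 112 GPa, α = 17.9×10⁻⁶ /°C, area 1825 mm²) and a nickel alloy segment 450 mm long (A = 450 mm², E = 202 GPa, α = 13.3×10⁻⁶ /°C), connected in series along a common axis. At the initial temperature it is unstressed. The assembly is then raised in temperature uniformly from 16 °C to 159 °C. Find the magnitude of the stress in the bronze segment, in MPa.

σ ≈ 132 MPa (compressive)

With the walls removed the bar would change length by δ_free = Σ αᵢΔT Lᵢ = 17.9×10⁻⁶×143×240 + 13.3×10⁻⁶×143×450 = 1.47 mm.
The walls prevent any net length change, so an axial force P (same in every segment) develops. Compatibility: P · Σ Lᵢ/(AᵢEᵢ) = δ_free.
Σ Lᵢ/(AᵢEᵢ) = 240/(1825×112×10³) + 450/(450×202×10³) = 6.125×10⁻⁶ mm/N.
So P = 1.47 / 6.125×10⁻⁶ = 240 kN, compressive.
σ_{bronze} = P / A = 240000 / 1825 = 131.5 MPa.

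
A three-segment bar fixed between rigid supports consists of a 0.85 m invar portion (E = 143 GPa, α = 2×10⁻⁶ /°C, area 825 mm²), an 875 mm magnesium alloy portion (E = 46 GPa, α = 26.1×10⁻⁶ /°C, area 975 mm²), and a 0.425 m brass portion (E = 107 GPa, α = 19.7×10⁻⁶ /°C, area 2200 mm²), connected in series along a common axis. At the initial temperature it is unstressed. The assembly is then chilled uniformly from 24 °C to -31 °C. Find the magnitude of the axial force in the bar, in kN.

If the supports were absent, the total length change would be Σ αᵢΔT Lᵢ = 2×10⁻⁶×55×850 + 26.1×10⁻⁶×55×875 + 19.7×10⁻⁶×55×425 = 1.81 mm.
The walls prevent any net length change, so an axial force P (same in every segment) develops. Compatibility: P · Σ Lᵢ/(AᵢEᵢ) = δ_free.
The series flexibility is Σ Lᵢ/(AᵢEᵢ) = 850/(825×143×10³) + 875/(975×46×10³) + 425/(2200×107×10³) = 2.852×10⁻⁵ mm/N.
P = 1.81 / 2.852×10⁻⁵ = 63470 N = 63.47 kN, tensile.

P ≈ 63.5 kN (tensile)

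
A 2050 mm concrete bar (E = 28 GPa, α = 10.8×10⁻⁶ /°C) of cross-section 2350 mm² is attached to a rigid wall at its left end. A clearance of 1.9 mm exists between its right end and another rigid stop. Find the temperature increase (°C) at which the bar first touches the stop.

The gap closes when αΔT L = 1.9 mm, since the bar is still unstressed at that instant.
So ΔT = g/(αL) = 1.9/(10.8×10⁻⁶ × 2050) = 85.82 °C.

ΔT ≈ 85.8 °C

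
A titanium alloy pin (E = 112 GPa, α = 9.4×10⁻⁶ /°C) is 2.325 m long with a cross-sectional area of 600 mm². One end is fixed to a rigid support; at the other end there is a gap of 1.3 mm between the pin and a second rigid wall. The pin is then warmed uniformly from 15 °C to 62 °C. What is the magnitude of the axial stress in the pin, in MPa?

Unrestrained expansion: δ_free = αΔT L = 9.4×10⁻⁶ × 47 × 2325 = 1.027 mm.
This is smaller than the 1.3 mm clearance, so the pin expands freely without reaching the stop — the stress is zero.

σ ≈ 0 MPa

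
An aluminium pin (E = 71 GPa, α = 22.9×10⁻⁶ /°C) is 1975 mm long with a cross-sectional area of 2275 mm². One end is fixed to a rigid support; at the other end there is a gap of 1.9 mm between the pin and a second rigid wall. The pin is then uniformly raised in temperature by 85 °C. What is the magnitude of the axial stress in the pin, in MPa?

σ ≈ 69.9 MPa (compressive)

If the wall were absent the pin would grow by αΔT L = 22.9×10⁻⁶ × 85 × 1975 = 3.844 mm.
The gap closes (δ_free > 1.9 mm) and the wall then resists a further 3.844 − 1.9 = 1.944 mm of expansion.
So σ = E(δ_free − g)/L = 71×10³ × 1.944/1975 = 69.9 MPa.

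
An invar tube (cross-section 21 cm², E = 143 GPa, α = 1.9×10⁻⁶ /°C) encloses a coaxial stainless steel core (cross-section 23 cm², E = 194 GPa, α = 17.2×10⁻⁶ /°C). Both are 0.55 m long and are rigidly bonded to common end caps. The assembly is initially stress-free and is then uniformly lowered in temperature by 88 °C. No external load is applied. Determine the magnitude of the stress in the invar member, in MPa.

σ ≈ 115 MPa (compressive)

The stainless steel has the larger α, so on cooling it would change length more than the invar if both were free. The rigid plates force a common final length, so the stainless steel is put into tension and the invar into compression, with equal and opposite forces P (no external load).
Setting the final lengths equal and cancelling L: (α₁ − α₂)ΔT = P/(A₁E₁) + P/(A₂E₂).
|α₁ − α₂|·ΔT = 15.3×10⁻⁶ × 88 = 0.001346.
1/(A₁E₁) + 1/(A₂E₂) = 1/(2100×143×10³) + 1/(2300×194×10³) = 5.571×10⁻⁹ N⁻¹.
So P = 0.001346 / 5.571×10⁻⁹ = 241.7 kN.
σ_{invar} = P/A₁ = 241700/2100 = 115.1 MPa, compressive.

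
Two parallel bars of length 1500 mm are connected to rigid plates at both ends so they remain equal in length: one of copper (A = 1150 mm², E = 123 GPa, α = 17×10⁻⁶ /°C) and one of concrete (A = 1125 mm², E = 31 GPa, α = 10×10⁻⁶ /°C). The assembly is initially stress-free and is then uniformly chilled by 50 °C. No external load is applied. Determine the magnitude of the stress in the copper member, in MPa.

σ ≈ 8.51 MPa (tensile)

The copper has the larger α, so on cooling it would change length more than the concrete if both were free. The rigid plates force a common final length, so the copper is put into tension and the concrete into compression, with equal and opposite forces P (no external load).
Equating the net (thermal + elastic) strains gives |α₁ − α₂|·ΔT = P·[1/(A₁E₁) + 1/(A₂E₂)].
|α₁ − α₂|·ΔT = 7×10⁻⁶ × 50 = 0.00035.
1/(A₁E₁) + 1/(A₂E₂) = 1/(1150×123×10³) + 1/(1125×31×10³) = 3.574×10⁻⁸ N⁻¹.
P = 0.00035 / 3.574×10⁻⁸ = 9792 N = 9.792 kN.
σ_{copper} = P/A₁ = 9792/1150 = 8.515 MPa, tensile.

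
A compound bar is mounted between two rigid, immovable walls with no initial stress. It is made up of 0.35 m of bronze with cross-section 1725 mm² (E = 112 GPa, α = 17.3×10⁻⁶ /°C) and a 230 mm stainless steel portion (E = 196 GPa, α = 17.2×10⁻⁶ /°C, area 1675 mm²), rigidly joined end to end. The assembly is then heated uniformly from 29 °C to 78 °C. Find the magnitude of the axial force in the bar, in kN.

P ≈ 195 kN (compressive)

If the supports were absent, the total length change would be Σ αᵢΔT Lᵢ = 17.3×10⁻⁶×49×350 + 17.2×10⁻⁶×49×230 = 0.4905 mm.
The walls prevent any net length change, so an axial force P (same in every segment) develops. Compatibility: P · Σ Lᵢ/(AᵢEᵢ) = δ_free.
Σ Lᵢ/(AᵢEᵢ) = 350/(1725×112×10³) + 230/(1675×196×10³) = 2.512×10⁻⁶ mm/N.
Hence P = δ_free / Σ(L/AE) = 0.4905/2.512×10⁻⁶ = 195.3 kN (compressive).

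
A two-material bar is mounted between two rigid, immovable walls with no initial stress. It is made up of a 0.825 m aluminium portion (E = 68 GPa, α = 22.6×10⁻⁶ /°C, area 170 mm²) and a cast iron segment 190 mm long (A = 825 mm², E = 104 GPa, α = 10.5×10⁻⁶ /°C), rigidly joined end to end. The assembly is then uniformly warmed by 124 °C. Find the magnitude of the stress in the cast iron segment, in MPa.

σ ≈ 42.2 MPa (compressive)

With the walls removed the bar would change length by δ_free = Σ αᵢΔT Lᵢ = 22.6×10⁻⁶×124×825 + 10.5×10⁻⁶×124×190 = 2.559 mm.
Since the ends are fixed, an axial force P builds up, equal in every segment, with P · Σ Lᵢ/(AᵢEᵢ) = δ_free.
The series flexibility is Σ Lᵢ/(AᵢEᵢ) = 825/(170×68×10³) + 190/(825×104×10³) = 7.358×10⁻⁵ mm/N.
So P = 2.559 / 7.358×10⁻⁵ = 34.78 kN, compressive.
σ_{cast iron} = P / A = 34780 / 825 = 42.16 MPa.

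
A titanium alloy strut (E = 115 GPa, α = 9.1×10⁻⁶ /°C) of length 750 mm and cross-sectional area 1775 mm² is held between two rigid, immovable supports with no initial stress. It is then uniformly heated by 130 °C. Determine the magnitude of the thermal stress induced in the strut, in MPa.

Because both ends are immovable the net strain is zero, and the suppressed thermal strain is αΔT = 9.1×10⁻⁶ × 130 = 1183×10⁻⁶.
Hence σ = E·αΔT = 115×10³ × 1183×10⁻⁶ = 136 MPa, compressive.

σ ≈ 136 MPa (compressive)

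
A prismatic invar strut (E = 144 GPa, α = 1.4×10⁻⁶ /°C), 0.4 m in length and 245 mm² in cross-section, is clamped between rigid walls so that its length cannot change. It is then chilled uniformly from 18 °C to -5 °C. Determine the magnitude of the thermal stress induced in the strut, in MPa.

σ ≈ 4.64 MPa (tensile)

The supports are rigid, so the total axial strain is zero. The restrained thermal strain is ε = αΔT = 1.4×10⁻⁶ × 23 = 32.2×10⁻⁶.
σ = EαΔT = 144×10³ × 1.4×10⁻⁶ × 23 = 4.637 MPa (tensile; the strut is trying to contract).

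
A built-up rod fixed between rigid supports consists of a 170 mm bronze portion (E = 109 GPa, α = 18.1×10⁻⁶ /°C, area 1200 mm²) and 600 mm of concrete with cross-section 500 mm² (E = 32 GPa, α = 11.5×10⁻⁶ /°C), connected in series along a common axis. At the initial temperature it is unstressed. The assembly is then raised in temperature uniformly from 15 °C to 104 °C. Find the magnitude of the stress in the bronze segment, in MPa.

If the supports were absent, the total length change would be Σ αᵢΔT Lᵢ = 18.1×10⁻⁶×89×170 + 11.5×10⁻⁶×89×600 = 0.888 mm.
The rigid supports impose zero overall length change; the single axial force P common to all segments must satisfy P Σ Lᵢ/(AᵢEᵢ) = δ_free.
Σ Lᵢ/(AᵢEᵢ) = 170/(1200×109×10³) + 600/(500×32×10³) = 3.88×10⁻⁵ mm/N.
Hence P = δ_free / Σ(L/AE) = 0.888/3.88×10⁻⁵ = 22.89 kN (compressive).
σ_{bronze} = P / A = 22890 / 1200 = 19.07 MPa.

σ ≈ 19.1 MPa (compressive)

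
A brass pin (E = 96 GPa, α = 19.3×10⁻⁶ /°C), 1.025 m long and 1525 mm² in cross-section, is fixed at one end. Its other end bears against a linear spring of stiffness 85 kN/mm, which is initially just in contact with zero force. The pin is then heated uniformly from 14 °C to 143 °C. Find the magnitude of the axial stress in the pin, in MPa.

The unrestrained thermal change is αΔT L = 19.3×10⁻⁶ × 129 × 1025 = 2.552 mm.
Let P be the compressive force at the spring. The pin shortens elastically by PL/(AE) and the spring compresses by P/k; together these equal δ_free.
So P = δ_free / [L/(AE) + 1/k] = 2.552 / [ 1025/(1525×96×10³) + 1/(85×10³) ].
P = 2.552 / 1.877×10⁻⁵ = 136000 N.
σ = P/A = 136000/1525 = 89.17 MPa.

σ ≈ 89.2 MPa (compressive)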